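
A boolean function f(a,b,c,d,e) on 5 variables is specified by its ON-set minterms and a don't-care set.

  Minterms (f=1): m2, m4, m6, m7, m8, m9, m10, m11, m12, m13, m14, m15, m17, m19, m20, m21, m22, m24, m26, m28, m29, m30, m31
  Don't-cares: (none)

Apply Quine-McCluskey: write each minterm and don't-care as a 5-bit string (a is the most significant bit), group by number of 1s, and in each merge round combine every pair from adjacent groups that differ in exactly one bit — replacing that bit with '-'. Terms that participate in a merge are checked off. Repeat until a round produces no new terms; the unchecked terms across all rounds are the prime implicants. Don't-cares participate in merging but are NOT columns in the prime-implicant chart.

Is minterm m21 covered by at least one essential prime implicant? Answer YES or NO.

NO

Round 0: 00010✓ 00100✓ 00110✓ 00111✓ 01000✓ 01001✓ 01010✓ 01011✓ 01100✓ 01101✓ 01110✓ 01111✓ 10001✓ 10011✓ 10100✓ 10101✓ 10110✓ 11000✓ 11010✓ 11100✓ 11101✓ 11110✓ 11111✓
Round 1: -0100✓ -0110✓ -1000✓ -1010✓ -1100✓ -1101✓ -1110✓ -1111✓ 0-010✓ 0-100✓ 0-110✓ 0-111✓ 00-10✓ 001-0✓ 0011-✓ 01-00✓ 01-01✓ 01-10✓ 01-11✓ 010-0✓ 010-1✓ 0100-✓ 0101-✓ 011-0✓ 011-1✓ 0110-✓ 0111-✓ 1-100✓ 1-101✓ 1-110✓ 10-01 100-1 101-0✓ 1010-✓ 11-00✓ 11-10✓ 110-0✓ 111-0✓ 111-1✓ 1110-✓ 1111-✓
Round 2: --100✓ --110✓ -01-0✓ -1-00✓ -1-10✓ -10-0✓ -11-0✓ -11-1✓ -110-✓ -111-✓ 0--10 0-1-0✓ 0-11- 01--0✓ 01--1✓ 01-0-✓ 01-1-✓ 010--✓ 011--✓ 1-1-0✓ 1-10- 11--0✓ 111--✓
Round 3: --1-0 -1--0 -11-- 01---
PIs = {--1-0, -1--0, -11--, 0--10, 0-11-, 01---, 1-10-, 10-01, 100-1}
Coverage chart:
  m2: 0--10 ←essential
  m4: --1-0 ←essential
  m6: --1-0,0--10,0-11-
  m7: 0-11- ←essential
  m8: -1--0,01---
  m9: 01--- ←essential
  m10: -1--0,0--10,01---
  m11: 01--- ←essential
  m12: --1-0,-1--0,-11--,01---
  m13: -11--,01---
  m14: --1-0,-1--0,-11--,0--10,0-11-,01---
  m15: -11--,0-11-,01---
  m17: 10-01,100-1
  m19: 100-1 ←essential
  m20: --1-0,1-10-
  m21: 1-10-,10-01
  m22: --1-0 ←essential
  m24: -1--0 ←essential
  m26: -1--0 ←essential
  m28: --1-0,-1--0,-11--,1-10-
  m29: -11--,1-10-
  m30: --1-0,-1--0,-11--
  m31: -11-- ←essential
Essential: --1-0, -1--0, -11--, 0--10, 0-11-, 01---, 100-1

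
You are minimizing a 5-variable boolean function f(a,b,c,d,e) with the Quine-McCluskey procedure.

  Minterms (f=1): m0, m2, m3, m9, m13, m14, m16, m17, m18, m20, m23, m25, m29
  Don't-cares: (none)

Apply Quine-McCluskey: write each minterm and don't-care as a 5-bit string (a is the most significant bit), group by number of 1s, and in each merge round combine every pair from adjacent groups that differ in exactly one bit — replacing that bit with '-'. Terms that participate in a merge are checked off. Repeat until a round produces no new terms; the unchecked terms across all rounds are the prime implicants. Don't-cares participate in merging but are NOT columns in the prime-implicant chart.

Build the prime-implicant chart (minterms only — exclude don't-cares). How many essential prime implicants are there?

6

Round 0: 00000✓ 00010✓ 00011✓ 01001✓ 01101✓ 01110 10000✓ 10001✓ 10010✓ 10100✓ 10111 11001✓ 11101✓
Round 1: -0000✓ -0010✓ -1001✓ -1101✓ 000-0✓ 0001- 01-01✓ 1-001 10-00 100-0✓ 1000- 11-01✓
Round 2: -00-0 -1-01
PIs = {-00-0, -1-01, 0001-, 01110, 1-001, 10-00, 1000-, 10111}
Coverage chart:
  m0: -00-0 ←essential
  m2: -00-0,0001-
  m3: 0001- ←essential
  m9: -1-01 ←essential
  m13: -1-01 ←essential
  m14: 01110 ←essential
  m16: -00-0,10-00,1000-
  m17: 1-001,1000-
  m18: -00-0 ←essential
  m20: 10-00 ←essential
  m23: 10111 ←essential
  m25: -1-01,1-001
  m29: -1-01 ←essential
Essential: -00-0, -1-01, 0001-, 01110, 10-00, 10111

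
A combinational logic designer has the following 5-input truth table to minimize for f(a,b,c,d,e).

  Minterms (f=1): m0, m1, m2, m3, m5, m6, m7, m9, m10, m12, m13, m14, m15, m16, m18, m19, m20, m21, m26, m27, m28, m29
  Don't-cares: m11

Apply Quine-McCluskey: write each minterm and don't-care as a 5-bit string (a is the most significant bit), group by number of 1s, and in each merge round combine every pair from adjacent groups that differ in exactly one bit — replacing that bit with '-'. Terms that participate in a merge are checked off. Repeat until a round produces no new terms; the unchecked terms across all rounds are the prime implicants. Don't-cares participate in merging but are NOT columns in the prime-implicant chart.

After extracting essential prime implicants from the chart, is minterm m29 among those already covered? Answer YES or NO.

NO

size-2^0 implicants → 00000(✓)  00001(✓)  00010(✓)  00011(✓)  00101(✓)  00110(✓)  00111(✓)  01001(✓)  01010(✓)  01011(✓)  01100(✓)  01101(✓)  01110(✓)  01111(✓)  10000(✓)  10010(✓)  10011(✓)  10100(✓)  10101(✓)  11010(✓)  11011(✓)  11100(✓)  11101(✓)
size-2^1 implicants → -0000(✓)  -0010(✓)  -0011(✓)  -0101(✓)  -1010(✓)  -1011(✓)  -1100(✓)  -1101(✓)  0-001(✓)  0-010(✓)  0-011(✓)  0-101(✓)  0-110(✓)  0-111(✓)  00-01(✓)  00-10(✓)  00-11(✓)  000-0(✓)  000-1(✓)  0000-(✓)  0001-(✓)  001-1(✓)  0011-(✓)  01-01(✓)  01-10(✓)  01-11(✓)  010-1(✓)  0101-(✓)  011-0(✓)  011-1(✓)  0110-(✓)  0111-(✓)  1-010(✓)  1-011(✓)  1-100(✓)  1-101(✓)  10-00  100-0(✓)  1001-(✓)  1010-(✓)  1101-(✓)  1110-(✓)
size-2^2 implicants → --010(✓)  --011(✓)  --101  -00-0  -001-(✓)  -101-(✓)  -110-  0--01(✓)  0--10(✓)  0--11(✓)  0-0-1(✓)  0-01-(✓)  0-1-1(✓)  0-11-(✓)  00--1(✓)  00-1-(✓)  000--  01--1(✓)  01-1-(✓)  011--  1-01-(✓)  1-10-
size-2^3 implicants → --01-  0---1  0--1-
Unchecked terms (primes): --01-, --101, -00-0, -110-, 0---1, 0--1-, 000--, 011--, 1-10-, 10-00
Minterm coverage:
  m0 ⊆ -00-0,000--
  m1 ⊆ 0---1,000--
  m2 ⊆ --01-,-00-0,0--1-,000--
  m3 ⊆ --01-,0---1,0--1-,000--
  m5 ⊆ --101,0---1
  m6 ⊆ 0--1- [E]
  m7 ⊆ 0---1,0--1-
  m9 ⊆ 0---1 [E]
  m10 ⊆ --01-,0--1-
  m12 ⊆ -110-,011--
  m13 ⊆ --101,-110-,0---1,011--
  m14 ⊆ 0--1-,011--
  m15 ⊆ 0---1,0--1-,011--
  m16 ⊆ -00-0,10-00
  m18 ⊆ --01-,-00-0
  m19 ⊆ --01- [E]
  m20 ⊆ 1-10-,10-00
  m21 ⊆ --101,1-10-
  m26 ⊆ --01- [E]
  m27 ⊆ --01- [E]
  m28 ⊆ -110-,1-10-
  m29 ⊆ --101,-110-,1-10-
E = {--01-, 0---1, 0--1-}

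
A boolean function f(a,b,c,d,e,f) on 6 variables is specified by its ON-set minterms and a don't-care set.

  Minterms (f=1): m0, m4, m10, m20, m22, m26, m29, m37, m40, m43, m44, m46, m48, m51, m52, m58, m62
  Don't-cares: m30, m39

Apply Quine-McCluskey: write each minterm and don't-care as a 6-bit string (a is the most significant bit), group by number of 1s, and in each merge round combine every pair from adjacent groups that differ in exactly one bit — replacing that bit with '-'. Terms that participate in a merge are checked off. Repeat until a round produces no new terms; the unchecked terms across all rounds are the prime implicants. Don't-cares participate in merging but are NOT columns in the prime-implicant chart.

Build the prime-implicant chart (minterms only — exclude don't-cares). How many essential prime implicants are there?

Round 0: 000000✓ 000100✓ 001010✓ 010100✓ 010110✓ 011010✓ 011101 011110✓ 100101✓ 100111✓ 101000✓ 101011 101100✓ 101110✓ 110000✓ 110011 110100✓ 111010✓ 111110✓
Round 1: -10100 -11010✓ -11110✓ 0-0100 0-1010 000-00 01-110 0101-0 011-10✓ 1-1110 1001-1 101-00 1011-0 110-00 111-10✓
Round 2: -11-10
PIs = {-10100, -11-10, 0-0100, 0-1010, 000-00, 01-110, 0101-0, 011101, 1-1110, 1001-1, 101-00, 101011, 1011-0, 110-00, 110011}
Coverage chart:
  m0: 000-00 ←essential
  m4: 0-0100,000-00
  m10: 0-1010 ←essential
  m20: -10100,0-0100,0101-0
  m22: 01-110,0101-0
  m26: -11-10,0-1010
  m29: 011101 ←essential
  m37: 1001-1 ←essential
  m40: 101-00 ←essential
  m43: 101011 ←essential
  m44: 101-00,1011-0
  m46: 1-1110,1011-0
  m48: 110-00 ←essential
  m51: 110011 ←essential
  m52: -10100,110-00
  m58: -11-10 ←essential
  m62: -11-10,1-1110
Essential: -11-10, 0-1010, 000-00, 011101, 1001-1, 101-00, 101011, 110-00, 110011

9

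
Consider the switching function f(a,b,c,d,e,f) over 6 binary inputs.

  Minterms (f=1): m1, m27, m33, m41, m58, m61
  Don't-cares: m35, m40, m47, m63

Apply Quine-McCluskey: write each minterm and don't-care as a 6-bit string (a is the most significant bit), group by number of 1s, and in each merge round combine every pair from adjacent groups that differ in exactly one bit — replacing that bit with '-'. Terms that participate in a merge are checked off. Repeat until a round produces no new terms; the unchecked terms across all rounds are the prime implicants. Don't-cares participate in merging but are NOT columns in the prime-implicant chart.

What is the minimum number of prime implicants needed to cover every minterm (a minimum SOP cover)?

Round 0: 000001✓ 011011 100001✓ 100011✓ 101000✓ 101001✓ 101111✓ 111010 111101✓ 111111✓
Round 1: -00001 1-1111 10-001 1000-1 10100- 1111-1
PIs = {-00001, 011011, 1-1111, 10-001, 1000-1, 10100-, 111010, 1111-1}
Coverage chart:
  m1: -00001 ←essential
  m27: 011011 ←essential
  m33: -00001,10-001,1000-1
  m41: 10-001,10100-
  m58: 111010 ←essential
  m61: 1111-1 ←essential
Essential: -00001, 011011, 111010, 1111-1
Petrick residual → 10-001
Min cover (5 terms): b'c'd'e'f + a'bcd'ef + ab'd'e'f + abcd'ef' + abcdf

5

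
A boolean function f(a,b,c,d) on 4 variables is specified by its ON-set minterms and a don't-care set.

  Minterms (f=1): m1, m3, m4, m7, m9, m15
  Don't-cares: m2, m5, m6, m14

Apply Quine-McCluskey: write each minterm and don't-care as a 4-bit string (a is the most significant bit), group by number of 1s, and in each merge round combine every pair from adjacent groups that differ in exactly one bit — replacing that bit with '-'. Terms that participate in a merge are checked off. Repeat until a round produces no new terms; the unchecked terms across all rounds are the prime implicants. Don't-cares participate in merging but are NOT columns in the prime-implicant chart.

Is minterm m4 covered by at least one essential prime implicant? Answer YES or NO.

YES

Round 0: 0001✓ 0010✓ 0011✓ 0100✓ 0101✓ 0110✓ 0111✓ 1001✓ 1110✓ 1111✓
Round 1: -001 -110✓ -111✓ 0-01✓ 0-10✓ 0-11✓ 00-1✓ 001-✓ 01-0✓ 01-1✓ 010-✓ 011-✓ 111-✓
Round 2: -11- 0--1 0-1- 01--
PIs = {-001, -11-, 0--1, 0-1-, 01--}
Coverage chart:
  m1: -001,0--1
  m3: 0--1,0-1-
  m4: 01-- ←essential
  m7: -11-,0--1,0-1-,01--
  m9: -001 ←essential
  m15: -11- ←essential
Essential: -001, -11-, 01--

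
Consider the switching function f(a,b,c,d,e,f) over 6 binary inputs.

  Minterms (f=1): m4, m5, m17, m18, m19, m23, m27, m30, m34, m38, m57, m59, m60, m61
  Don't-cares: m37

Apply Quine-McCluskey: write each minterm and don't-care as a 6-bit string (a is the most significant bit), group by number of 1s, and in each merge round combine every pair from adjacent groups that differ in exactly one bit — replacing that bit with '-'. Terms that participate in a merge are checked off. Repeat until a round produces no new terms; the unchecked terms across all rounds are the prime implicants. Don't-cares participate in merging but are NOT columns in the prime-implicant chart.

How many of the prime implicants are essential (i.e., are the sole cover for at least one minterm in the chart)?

7

size-2^0 implicants → 000100(✓)  000101(✓)  010001(✓)  010010(✓)  010011(✓)  010111(✓)  011011(✓)  011110  100010(✓)  100101(✓)  100110(✓)  111001(✓)  111011(✓)  111100(✓)  111101(✓)
size-2^1 implicants → -00101  -11011  00010-  01-011  010-11  0100-1  01001-  100-10  111-01  1110-1  11110-
Unchecked terms (primes): -00101, -11011, 00010-, 01-011, 010-11, 0100-1, 01001-, 011110, 100-10, 111-01, 1110-1, 11110-
Minterm coverage:
  m4 ⊆ 00010- [E]
  m5 ⊆ -00101,00010-
  m17 ⊆ 0100-1 [E]
  m18 ⊆ 01001- [E]
  m19 ⊆ 01-011,010-11,0100-1,01001-
  m23 ⊆ 010-11 [E]
  m27 ⊆ -11011,01-011
  m30 ⊆ 011110 [E]
  m34 ⊆ 100-10 [E]
  m38 ⊆ 100-10 [E]
  m57 ⊆ 111-01,1110-1
  m59 ⊆ -11011,1110-1
  m60 ⊆ 11110- [E]
  m61 ⊆ 111-01,11110-
E = {00010-, 010-11, 0100-1, 01001-, 011110, 100-10, 11110-}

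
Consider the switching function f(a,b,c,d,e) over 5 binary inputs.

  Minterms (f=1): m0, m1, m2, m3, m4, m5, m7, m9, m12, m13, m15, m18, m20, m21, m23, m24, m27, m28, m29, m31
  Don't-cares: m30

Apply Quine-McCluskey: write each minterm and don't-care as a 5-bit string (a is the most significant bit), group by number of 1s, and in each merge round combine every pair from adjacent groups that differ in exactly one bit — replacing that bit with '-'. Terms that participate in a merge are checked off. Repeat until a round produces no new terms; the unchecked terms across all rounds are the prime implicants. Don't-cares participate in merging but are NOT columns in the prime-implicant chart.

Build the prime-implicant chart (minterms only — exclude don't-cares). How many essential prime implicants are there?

6

size-2^0 implicants → 00000(✓)  00001(✓)  00010(✓)  00011(✓)  00100(✓)  00101(✓)  00111(✓)  01001(✓)  01100(✓)  01101(✓)  01111(✓)  10010(✓)  10100(✓)  10101(✓)  10111(✓)  11000(✓)  11011(✓)  11100(✓)  11101(✓)  11110(✓)  11111(✓)
size-2^1 implicants → -0010  -0100(✓)  -0101(✓)  -0111(✓)  -1100(✓)  -1101(✓)  -1111(✓)  0-001(✓)  0-100(✓)  0-101(✓)  0-111(✓)  00-00(✓)  00-01(✓)  00-11(✓)  000-0(✓)  000-1(✓)  0000-(✓)  0001-(✓)  001-1(✓)  0010-(✓)  01-01(✓)  011-1(✓)  0110-(✓)  1-100(✓)  1-101(✓)  1-111(✓)  101-1(✓)  1010-(✓)  11-00  11-11  111-0(✓)  111-1(✓)  1110-(✓)  1111-(✓)
size-2^2 implicants → --100(✓)  --101(✓)  --111(✓)  -01-1(✓)  -010-(✓)  -11-1(✓)  -110-(✓)  0--01  0-1-1(✓)  0-10-(✓)  00--1  00-0-  000--  1-1-1(✓)  1-10-(✓)  111--
size-2^3 implicants → --1-1  --10-
Unchecked terms (primes): --1-1, --10-, -0010, 0--01, 00--1, 00-0-, 000--, 11-00, 11-11, 111--
Minterm coverage:
  m0 ⊆ 00-0-,000--
  m1 ⊆ 0--01,00--1,00-0-,000--
  m2 ⊆ -0010,000--
  m3 ⊆ 00--1,000--
  m4 ⊆ --10-,00-0-
  m5 ⊆ --1-1,--10-,0--01,00--1,00-0-
  m7 ⊆ --1-1,00--1
  m9 ⊆ 0--01 [E]
  m12 ⊆ --10- [E]
  m13 ⊆ --1-1,--10-,0--01
  m15 ⊆ --1-1 [E]
  m18 ⊆ -0010 [E]
  m20 ⊆ --10- [E]
  m21 ⊆ --1-1,--10-
  m23 ⊆ --1-1 [E]
  m24 ⊆ 11-00 [E]
  m27 ⊆ 11-11 [E]
  m28 ⊆ --10-,11-00,111--
  m29 ⊆ --1-1,--10-,111--
  m31 ⊆ --1-1,11-11,111--
E = {--1-1, --10-, -0010, 0--01, 11-00, 11-11}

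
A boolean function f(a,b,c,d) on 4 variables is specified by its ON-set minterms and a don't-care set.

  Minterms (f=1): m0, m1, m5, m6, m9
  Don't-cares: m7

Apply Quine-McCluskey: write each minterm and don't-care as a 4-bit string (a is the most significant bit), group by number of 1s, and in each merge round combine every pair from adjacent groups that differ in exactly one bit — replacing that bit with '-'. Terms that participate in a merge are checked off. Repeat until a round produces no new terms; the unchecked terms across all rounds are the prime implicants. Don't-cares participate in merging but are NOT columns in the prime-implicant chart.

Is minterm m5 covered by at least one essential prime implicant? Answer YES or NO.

Round 0: 0000✓ 0001✓ 0101✓ 0110✓ 0111✓ 1001✓
Round 1: -001 0-01 000- 01-1 011-
PIs = {-001, 0-01, 000-, 01-1, 011-}
Coverage chart:
  m0: 000- ←essential
  m1: -001,0-01,000-
  m5: 0-01,01-1
  m6: 011- ←essential
  m9: -001 ←essential
Essential: -001, 000-, 011-

NO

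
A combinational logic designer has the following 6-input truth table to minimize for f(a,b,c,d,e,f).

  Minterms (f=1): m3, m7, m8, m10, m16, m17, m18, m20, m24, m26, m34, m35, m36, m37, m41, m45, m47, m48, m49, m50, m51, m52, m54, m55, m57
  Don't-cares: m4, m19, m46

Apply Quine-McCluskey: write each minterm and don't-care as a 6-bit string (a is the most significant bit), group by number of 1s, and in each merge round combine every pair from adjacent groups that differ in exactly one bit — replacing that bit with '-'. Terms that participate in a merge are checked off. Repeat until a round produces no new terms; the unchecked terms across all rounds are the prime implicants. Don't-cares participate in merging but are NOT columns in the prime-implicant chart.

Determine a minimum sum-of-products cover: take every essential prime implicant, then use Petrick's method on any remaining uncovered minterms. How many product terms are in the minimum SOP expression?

9

size-2^0 implicants → 000011(✓)  000100(✓)  000111(✓)  001000(✓)  001010(✓)  010000(✓)  010001(✓)  010010(✓)  010011(✓)  010100(✓)  011000(✓)  011010(✓)  100010(✓)  100011(✓)  100100(✓)  100101(✓)  101001(✓)  101101(✓)  101110(✓)  101111(✓)  110000(✓)  110001(✓)  110010(✓)  110011(✓)  110100(✓)  110110(✓)  110111(✓)  111001(✓)
size-2^1 implicants → -00011(✓)  -00100(✓)  -10000(✓)  -10001(✓)  -10010(✓)  -10011(✓)  -10100(✓)  0-0011(✓)  0-0100(✓)  0-1000(✓)  0-1010(✓)  000-11  0010-0(✓)  01-000(✓)  01-010(✓)  010-00(✓)  0100-0(✓)  0100-1(✓)  01000-(✓)  01001-(✓)  0110-0(✓)  1-0010(✓)  1-0011(✓)  1-0100(✓)  1-1001  10-101  10001-(✓)  10010-  101-01  1011-1  10111-  11-001  110-00(✓)  110-10(✓)  110-11(✓)  1100-0(✓)  1100-1(✓)  11000-(✓)  11001-(✓)  1101-0(✓)  11011-(✓)
size-2^2 implicants → --0011  --0100  -10-00  -100-0(✓)  -100-1(✓)  -1000-(✓)  -1001-(✓)  0-10-0  01-0-0  0100--(✓)  1-001-  110--0  110-1-  1100--(✓)
size-2^3 implicants → -100--
Unchecked terms (primes): --0011, --0100, -10-00, -100--, 0-10-0, 000-11, 01-0-0, 1-001-, 1-1001, 10-101, 10010-, 101-01, 1011-1, 10111-, 11-001, 110--0, 110-1-
Minterm coverage:
  m3 ⊆ --0011,000-11
  m7 ⊆ 000-11 [E]
  m8 ⊆ 0-10-0 [E]
  m10 ⊆ 0-10-0 [E]
  m16 ⊆ -10-00,-100--,01-0-0
  m17 ⊆ -100-- [E]
  m18 ⊆ -100--,01-0-0
  m20 ⊆ --0100,-10-00
  m24 ⊆ 0-10-0,01-0-0
  m26 ⊆ 0-10-0,01-0-0
  m34 ⊆ 1-001- [E]
  m35 ⊆ --0011,1-001-
  m36 ⊆ --0100,10010-
  m37 ⊆ 10-101,10010-
  m41 ⊆ 1-1001,101-01
  m45 ⊆ 10-101,101-01,1011-1
  m47 ⊆ 1011-1,10111-
  m48 ⊆ -10-00,-100--,110--0
  m49 ⊆ -100--,11-001
  m50 ⊆ -100--,1-001-,110--0,110-1-
  m51 ⊆ --0011,-100--,1-001-,110-1-
  m52 ⊆ --0100,-10-00,110--0
  m54 ⊆ 110--0,110-1-
  m55 ⊆ 110-1- [E]
  m57 ⊆ 1-1001,11-001
E = {-100--, 0-10-0, 000-11, 1-001-, 110-1-}
Petrick residual → --0100, 1-1001, 10-101, 1011-1
Cover = c'de'f' + bc'd' + a'cd'f' + a'b'c'ef + ac'd'e + acd'e'f + ab'de'f + ab'cdf + abc'e  |cover|=9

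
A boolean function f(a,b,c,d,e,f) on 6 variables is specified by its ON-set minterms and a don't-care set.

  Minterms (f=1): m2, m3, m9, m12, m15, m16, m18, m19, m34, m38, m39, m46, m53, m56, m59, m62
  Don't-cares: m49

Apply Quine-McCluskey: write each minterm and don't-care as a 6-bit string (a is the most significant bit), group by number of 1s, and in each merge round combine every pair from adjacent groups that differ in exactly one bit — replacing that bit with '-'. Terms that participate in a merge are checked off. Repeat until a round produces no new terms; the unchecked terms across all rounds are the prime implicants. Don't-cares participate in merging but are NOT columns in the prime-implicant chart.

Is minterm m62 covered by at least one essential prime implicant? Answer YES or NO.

YES

[col 0] 000010*, 000011*, 001001, 001100, 001111, 010000*, 010010*, 010011*, 100010*, 100110*, 100111*, 101110*, 110001*, 110101*, 111000, 111011, 111110*
[col 1] -00010, 0-0010*, 0-0011*, 00001-*, 0100-0, 01001-*, 1-1110, 10-110, 100-10, 10011-, 110-01
[col 2] 0-001-
Prime implicants: -00010, 0-001-, 001001, 001100, 001111, 0100-0, 1-1110, 10-110, 100-10, 10011-, 110-01, 111000, 111011
PI chart (minterm → PIs covering it):
  2 | -00010,0-001-
  3 | 0-001-  (sole → essential)
  9 | 001001  (sole → essential)
  12 | 001100  (sole → essential)
  15 | 001111  (sole → essential)
  16 | 0100-0  (sole → essential)
  18 | 0-001-,0100-0
  19 | 0-001-  (sole → essential)
  34 | -00010,100-10
  38 | 10-110,100-10,10011-
  39 | 10011-  (sole → essential)
  46 | 1-1110,10-110
  53 | 110-01  (sole → essential)
  56 | 111000  (sole → essential)
  59 | 111011  (sole → essential)
  62 | 1-1110  (sole → essential)
Essential prime implicants: 0-001-, 001001, 001100, 001111, 0100-0, 1-1110, 10011-, 110-01, 111000, 111011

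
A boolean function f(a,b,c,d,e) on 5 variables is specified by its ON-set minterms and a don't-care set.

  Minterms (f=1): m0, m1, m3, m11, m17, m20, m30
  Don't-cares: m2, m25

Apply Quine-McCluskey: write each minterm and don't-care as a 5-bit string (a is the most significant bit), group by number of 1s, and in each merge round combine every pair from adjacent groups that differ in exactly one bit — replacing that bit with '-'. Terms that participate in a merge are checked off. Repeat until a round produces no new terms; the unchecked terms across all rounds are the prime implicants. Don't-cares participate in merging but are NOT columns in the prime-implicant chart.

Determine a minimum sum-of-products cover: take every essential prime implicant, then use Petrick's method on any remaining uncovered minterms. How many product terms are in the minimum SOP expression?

Round 0: 00000✓ 00001✓ 00010✓ 00011✓ 01011✓ 10001✓ 10100 11001✓ 11110
Round 1: -0001 0-011 000-0✓ 000-1✓ 0000-✓ 0001-✓ 1-001
Round 2: 000--
PIs = {-0001, 0-011, 000--, 1-001, 10100, 11110}
Coverage chart:
  m0: 000-- ←essential
  m1: -0001,000--
  m3: 0-011,000--
  m11: 0-011 ←essential
  m17: -0001,1-001
  m20: 10100 ←essential
  m30: 11110 ←essential
Essential: 0-011, 000--, 10100, 11110
Petrick residual → -0001
Min cover (5 terms): b'c'd'e + a'c'de + a'b'c' + ab'cd'e' + abcde'

5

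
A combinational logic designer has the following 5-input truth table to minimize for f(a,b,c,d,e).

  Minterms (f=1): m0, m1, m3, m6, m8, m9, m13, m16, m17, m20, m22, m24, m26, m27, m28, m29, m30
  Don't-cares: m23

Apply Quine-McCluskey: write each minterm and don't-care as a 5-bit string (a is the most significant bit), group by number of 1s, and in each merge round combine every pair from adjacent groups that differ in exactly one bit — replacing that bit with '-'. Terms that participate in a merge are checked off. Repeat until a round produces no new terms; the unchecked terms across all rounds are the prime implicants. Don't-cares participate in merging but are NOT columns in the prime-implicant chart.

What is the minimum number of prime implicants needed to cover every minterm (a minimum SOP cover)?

[col 0] 00000*, 00001*, 00011*, 00110*, 01000*, 01001*, 01101*, 10000*, 10001*, 10100*, 10110*, 10111*, 11000*, 11010*, 11011*, 11100*, 11101*, 11110*
[col 1] -0000*, -0001*, -0110, -1000*, -1101, 0-000*, 0-001*, 000-1, 0000-*, 01-01, 0100-*, 1-000*, 1-100*, 1-110*, 10-00*, 1000-*, 101-0*, 1011-, 11-00*, 11-10*, 110-0*, 1101-, 111-0*, 1110-
[col 2] --000, -000-, 0-00-, 1--00, 1-1-0, 11--0
Prime implicants: --000, -000-, -0110, -1101, 0-00-, 000-1, 01-01, 1--00, 1-1-0, 1011-, 11--0, 1101-, 1110-
PI chart (minterm → PIs covering it):
  0 | --000,-000-,0-00-
  1 | -000-,0-00-,000-1
  3 | 000-1  (sole → essential)
  6 | -0110  (sole → essential)
  8 | --000,0-00-
  9 | 0-00-,01-01
  13 | -1101,01-01
  16 | --000,-000-,1--00
  17 | -000-  (sole → essential)
  20 | 1--00,1-1-0
  22 | -0110,1-1-0,1011-
  24 | --000,1--00,11--0
  26 | 11--0,1101-
  27 | 1101-  (sole → essential)
  28 | 1--00,1-1-0,11--0,1110-
  29 | -1101,1110-
  30 | 1-1-0,11--0
Essential prime implicants: -000-, -0110, 000-1, 1101-
Petrick residual → --000, -1101, 0-00-, 1-1-0
Minimum SOP uses 8 PIs: c'd'e' + b'c'd' + b'cde' + bcd'e + a'c'd' + a'b'c'e + ace' + abc'd

8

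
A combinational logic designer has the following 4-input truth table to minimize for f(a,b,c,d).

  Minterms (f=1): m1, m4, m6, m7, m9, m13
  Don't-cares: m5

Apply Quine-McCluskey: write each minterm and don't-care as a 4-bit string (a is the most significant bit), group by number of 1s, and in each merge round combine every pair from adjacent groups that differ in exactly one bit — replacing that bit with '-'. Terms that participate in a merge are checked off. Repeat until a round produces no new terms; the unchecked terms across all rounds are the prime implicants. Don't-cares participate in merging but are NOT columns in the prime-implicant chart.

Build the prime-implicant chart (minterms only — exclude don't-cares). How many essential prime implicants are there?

2

size-2^0 implicants → 0001(✓)  0100(✓)  0101(✓)  0110(✓)  0111(✓)  1001(✓)  1101(✓)
size-2^1 implicants → -001(✓)  -101(✓)  0-01(✓)  01-0(✓)  01-1(✓)  010-(✓)  011-(✓)  1-01(✓)
size-2^2 implicants → --01  01--
Unchecked terms (primes): --01, 01--
Minterm coverage:
  m1 ⊆ --01 [E]
  m4 ⊆ 01-- [E]
  m6 ⊆ 01-- [E]
  m7 ⊆ 01-- [E]
  m9 ⊆ --01 [E]
  m13 ⊆ --01 [E]
E = {--01, 01--}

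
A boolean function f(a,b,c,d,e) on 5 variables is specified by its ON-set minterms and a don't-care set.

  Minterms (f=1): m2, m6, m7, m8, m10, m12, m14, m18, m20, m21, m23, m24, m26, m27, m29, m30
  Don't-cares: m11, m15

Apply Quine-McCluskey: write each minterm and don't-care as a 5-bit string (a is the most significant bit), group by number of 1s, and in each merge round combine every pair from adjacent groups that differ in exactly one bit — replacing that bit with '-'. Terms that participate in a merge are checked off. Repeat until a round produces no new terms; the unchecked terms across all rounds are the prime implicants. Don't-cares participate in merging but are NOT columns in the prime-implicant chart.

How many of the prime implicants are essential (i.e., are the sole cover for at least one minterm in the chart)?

[col 0] 00010*, 00110*, 00111*, 01000*, 01010*, 01011*, 01100*, 01110*, 01111*, 10010*, 10100*, 10101*, 10111*, 11000*, 11010*, 11011*, 11101*, 11110*
[col 1] -0010*, -0111, -1000*, -1010*, -1011*, -1110*, 0-010*, 0-110*, 0-111*, 00-10*, 0011-*, 01-00*, 01-10*, 01-11*, 010-0*, 0101-*, 011-0*, 0111-*, 1-010*, 1-101, 101-1, 1010-, 11-10*, 110-0*, 1101-*
[col 2] --010, -1-10, -10-0, -101-, 0--10, 0-11-, 01--0, 01-1-
Prime implicants: --010, -0111, -1-10, -10-0, -101-, 0--10, 0-11-, 01--0, 01-1-, 1-101, 101-1, 1010-
PI chart (minterm → PIs covering it):
  2 | --010,0--10
  6 | 0--10,0-11-
  7 | -0111,0-11-
  8 | -10-0,01--0
  10 | --010,-1-10,-10-0,-101-,0--10,01--0,01-1-
  12 | 01--0  (sole → essential)
  14 | -1-10,0--10,0-11-,01--0,01-1-
  18 | --010  (sole → essential)
  20 | 1010-  (sole → essential)
  21 | 1-101,101-1,1010-
  23 | -0111,101-1
  24 | -10-0  (sole → essential)
  26 | --010,-1-10,-10-0,-101-
  27 | -101-  (sole → essential)
  29 | 1-101  (sole → essential)
  30 | -1-10  (sole → essential)
Essential prime implicants: --010, -1-10, -10-0, -101-, 01--0, 1-101, 1010-

7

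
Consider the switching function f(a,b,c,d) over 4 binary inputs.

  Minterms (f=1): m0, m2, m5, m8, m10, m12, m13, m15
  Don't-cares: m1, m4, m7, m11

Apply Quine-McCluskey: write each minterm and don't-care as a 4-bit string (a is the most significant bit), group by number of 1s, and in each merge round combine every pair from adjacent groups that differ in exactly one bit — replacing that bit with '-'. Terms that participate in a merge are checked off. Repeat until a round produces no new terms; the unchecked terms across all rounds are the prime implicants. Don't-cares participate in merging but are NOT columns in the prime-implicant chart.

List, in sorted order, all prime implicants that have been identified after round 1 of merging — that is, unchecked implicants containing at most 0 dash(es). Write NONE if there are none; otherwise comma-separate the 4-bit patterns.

Round 0: 0000✓ 0001✓ 0010✓ 0100✓ 0101✓ 0111✓ 1000✓ 1010✓ 1011✓ 1100✓ 1101✓ 1111✓
Round 1: -000✓ -010✓ -100✓ -101✓ -111✓ 0-00✓ 0-01✓ 00-0✓ 000-✓ 01-1✓ 010-✓ 1-00✓ 1-11 10-0✓ 101- 11-1✓ 110-✓
Round 2: --00 -0-0 -1-1 -10- 0-0-
PIs = {--00, -0-0, -1-1, -10-, 0-0-, 1-11, 101-}

NONE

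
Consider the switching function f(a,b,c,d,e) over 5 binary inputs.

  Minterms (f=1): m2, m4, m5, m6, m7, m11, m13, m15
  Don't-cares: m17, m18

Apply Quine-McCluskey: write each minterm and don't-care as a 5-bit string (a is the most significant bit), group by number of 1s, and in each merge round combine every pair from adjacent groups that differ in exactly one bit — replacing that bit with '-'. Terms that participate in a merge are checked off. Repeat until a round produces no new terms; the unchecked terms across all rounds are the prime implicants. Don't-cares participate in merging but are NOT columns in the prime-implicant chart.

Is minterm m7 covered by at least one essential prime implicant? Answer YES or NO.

size-2^0 implicants → 00010(✓)  00100(✓)  00101(✓)  00110(✓)  00111(✓)  01011(✓)  01101(✓)  01111(✓)  10001  10010(✓)
size-2^1 implicants → -0010  0-101(✓)  0-111(✓)  00-10  001-0(✓)  001-1(✓)  0010-(✓)  0011-(✓)  01-11  011-1(✓)
size-2^2 implicants → 0-1-1  001--
Unchecked terms (primes): -0010, 0-1-1, 00-10, 001--, 01-11, 10001
Minterm coverage:
  m2 ⊆ -0010,00-10
  m4 ⊆ 001-- [E]
  m5 ⊆ 0-1-1,001--
  m6 ⊆ 00-10,001--
  m7 ⊆ 0-1-1,001--
  m11 ⊆ 01-11 [E]
  m13 ⊆ 0-1-1 [E]
  m15 ⊆ 0-1-1,01-11
E = {0-1-1, 001--, 01-11}

YES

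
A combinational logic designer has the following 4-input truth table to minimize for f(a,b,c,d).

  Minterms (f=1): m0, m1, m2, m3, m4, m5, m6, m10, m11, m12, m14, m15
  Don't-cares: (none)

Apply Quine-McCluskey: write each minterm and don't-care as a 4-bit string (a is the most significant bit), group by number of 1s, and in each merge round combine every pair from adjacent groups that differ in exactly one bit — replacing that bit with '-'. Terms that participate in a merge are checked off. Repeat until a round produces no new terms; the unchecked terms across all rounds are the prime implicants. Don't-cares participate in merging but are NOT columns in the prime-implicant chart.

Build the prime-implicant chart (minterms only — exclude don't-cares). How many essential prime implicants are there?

[col 0] 0000*, 0001*, 0010*, 0011*, 0100*, 0101*, 0110*, 1010*, 1011*, 1100*, 1110*, 1111*
[col 1] -010*, -011*, -100*, -110*, 0-00*, 0-01*, 0-10*, 00-0*, 00-1*, 000-*, 001-*, 01-0*, 010-*, 1-10*, 1-11*, 101-*, 11-0*, 111-*
[col 2] --10, -01-, -1-0, 0--0, 0-0-, 00--, 1-1-
Prime implicants: --10, -01-, -1-0, 0--0, 0-0-, 00--, 1-1-
PI chart (minterm → PIs covering it):
  0 | 0--0,0-0-,00--
  1 | 0-0-,00--
  2 | --10,-01-,0--0,00--
  3 | -01-,00--
  4 | -1-0,0--0,0-0-
  5 | 0-0-  (sole → essential)
  6 | --10,-1-0,0--0
  10 | --10,-01-,1-1-
  11 | -01-,1-1-
  12 | -1-0  (sole → essential)
  14 | --10,-1-0,1-1-
  15 | 1-1-  (sole → essential)
Essential prime implicants: -1-0, 0-0-, 1-1-

3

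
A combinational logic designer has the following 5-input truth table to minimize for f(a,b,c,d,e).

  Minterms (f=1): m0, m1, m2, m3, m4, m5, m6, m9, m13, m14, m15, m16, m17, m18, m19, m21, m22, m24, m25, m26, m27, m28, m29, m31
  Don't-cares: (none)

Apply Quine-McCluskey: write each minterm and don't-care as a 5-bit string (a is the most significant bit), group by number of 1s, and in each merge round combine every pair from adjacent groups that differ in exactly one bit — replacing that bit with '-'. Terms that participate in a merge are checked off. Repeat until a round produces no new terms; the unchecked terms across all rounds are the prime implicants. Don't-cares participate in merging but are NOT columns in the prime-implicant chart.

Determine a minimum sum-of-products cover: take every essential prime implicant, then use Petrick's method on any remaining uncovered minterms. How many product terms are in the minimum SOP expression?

[col 0] 00000*, 00001*, 00010*, 00011*, 00100*, 00101*, 00110*, 01001*, 01101*, 01110*, 01111*, 10000*, 10001*, 10010*, 10011*, 10101*, 10110*, 11000*, 11001*, 11010*, 11011*, 11100*, 11101*, 11111*
[col 1] -0000*, -0001*, -0010*, -0011*, -0101*, -0110*, -1001*, -1101*, -1111*, 0-001*, 0-101*, 0-110, 00-00*, 00-01*, 00-10*, 000-0*, 000-1*, 0000-*, 0001-*, 001-0*, 0010-*, 01-01*, 011-1*, 0111-, 1-000*, 1-001*, 1-010*, 1-011*, 1-101*, 10-01*, 10-10*, 100-0*, 100-1*, 1000-*, 1001-*, 11-00*, 11-01*, 11-11*, 110-0*, 110-1*, 1100-*, 1101-*, 111-1*, 1110-*
[col 2] --001*, --101*, -0-01*, -0-10, -00-0*, -00-1*, -000-*, -001-*, -1-01*, -11-1, 0--01*, 00--0, 00-0-, 000--*, 1--01*, 1-0-0*, 1-0-1*, 1-00-*, 1-01-*, 100--*, 11--1, 11-0-, 110--*
[col 3] ---01, -00--, 1-0--
Prime implicants: ---01, -0-10, -00--, -11-1, 0-110, 00--0, 00-0-, 0111-, 1-0--, 11--1, 11-0-
PI chart (minterm → PIs covering it):
  0 | -00--,00--0,00-0-
  1 | ---01,-00--,00-0-
  2 | -0-10,-00--,00--0
  3 | -00--  (sole → essential)
  4 | 00--0,00-0-
  5 | ---01,00-0-
  6 | -0-10,0-110,00--0
  9 | ---01  (sole → essential)
  13 | ---01,-11-1
  14 | 0-110,0111-
  15 | -11-1,0111-
  16 | -00--,1-0--
  17 | ---01,-00--,1-0--
  18 | -0-10,-00--,1-0--
  19 | -00--,1-0--
  21 | ---01  (sole → essential)
  22 | -0-10  (sole → essential)
  24 | 1-0--,11-0-
  25 | ---01,1-0--,11--1,11-0-
  26 | 1-0--  (sole → essential)
  27 | 1-0--,11--1
  28 | 11-0-  (sole → essential)
  29 | ---01,-11-1,11--1,11-0-
  31 | -11-1,11--1
Essential prime implicants: ---01, -0-10, -00--, 1-0--, 11-0-
Petrick residual → -11-1, 0-110, 00--0
Minimum SOP uses 8 PIs: d'e + b'de' + b'c' + bce + a'cde' + a'b'e' + ac' + abd'

8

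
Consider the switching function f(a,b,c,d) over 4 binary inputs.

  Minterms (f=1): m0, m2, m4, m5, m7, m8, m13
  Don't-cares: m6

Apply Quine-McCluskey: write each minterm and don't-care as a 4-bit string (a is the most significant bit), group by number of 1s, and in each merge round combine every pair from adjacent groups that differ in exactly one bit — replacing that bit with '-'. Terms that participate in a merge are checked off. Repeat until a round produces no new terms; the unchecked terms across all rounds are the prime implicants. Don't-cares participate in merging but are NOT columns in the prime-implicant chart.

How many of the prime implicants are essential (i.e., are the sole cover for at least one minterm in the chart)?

Round 0: 0000✓ 0010✓ 0100✓ 0101✓ 0110✓ 0111✓ 1000✓ 1101✓
Round 1: -000 -101 0-00✓ 0-10✓ 00-0✓ 01-0✓ 01-1✓ 010-✓ 011-✓
Round 2: 0--0 01--
PIs = {-000, -101, 0--0, 01--}
Coverage chart:
  m0: -000,0--0
  m2: 0--0 ←essential
  m4: 0--0,01--
  m5: -101,01--
  m7: 01-- ←essential
  m8: -000 ←essential
  m13: -101 ←essential
Essential: -000, -101, 0--0, 01--

4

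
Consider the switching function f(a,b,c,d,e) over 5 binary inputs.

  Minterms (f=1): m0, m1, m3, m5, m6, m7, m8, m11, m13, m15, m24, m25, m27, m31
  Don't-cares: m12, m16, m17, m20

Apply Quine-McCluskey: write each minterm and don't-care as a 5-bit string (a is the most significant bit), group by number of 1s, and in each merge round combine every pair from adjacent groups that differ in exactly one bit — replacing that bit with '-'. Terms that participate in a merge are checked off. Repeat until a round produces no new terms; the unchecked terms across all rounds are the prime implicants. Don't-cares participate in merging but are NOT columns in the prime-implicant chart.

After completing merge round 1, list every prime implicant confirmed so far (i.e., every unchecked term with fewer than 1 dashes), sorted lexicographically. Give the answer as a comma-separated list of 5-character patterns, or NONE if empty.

Round 0: 00000✓ 00001✓ 00011✓ 00101✓ 00110✓ 00111✓ 01000✓ 01011✓ 01100✓ 01101✓ 01111✓ 10000✓ 10001✓ 10100✓ 11000✓ 11001✓ 11011✓ 11111✓
Round 1: -0000✓ -0001✓ -1000✓ -1011✓ -1111✓ 0-000✓ 0-011✓ 0-101✓ 0-111✓ 00-01✓ 00-11✓ 000-1✓ 0000-✓ 001-1✓ 0011- 01-00 01-11✓ 011-1✓ 0110- 1-000✓ 1-001✓ 10-00 1000-✓ 11-11✓ 110-1 1100-✓
Round 2: --000 -000- -1-11 0--11 0-1-1 00--1 1-00-
PIs = {--000, -000-, -1-11, 0--11, 0-1-1, 00--1, 0011-, 01-00, 0110-, 1-00-, 10-00, 110-1}

NONE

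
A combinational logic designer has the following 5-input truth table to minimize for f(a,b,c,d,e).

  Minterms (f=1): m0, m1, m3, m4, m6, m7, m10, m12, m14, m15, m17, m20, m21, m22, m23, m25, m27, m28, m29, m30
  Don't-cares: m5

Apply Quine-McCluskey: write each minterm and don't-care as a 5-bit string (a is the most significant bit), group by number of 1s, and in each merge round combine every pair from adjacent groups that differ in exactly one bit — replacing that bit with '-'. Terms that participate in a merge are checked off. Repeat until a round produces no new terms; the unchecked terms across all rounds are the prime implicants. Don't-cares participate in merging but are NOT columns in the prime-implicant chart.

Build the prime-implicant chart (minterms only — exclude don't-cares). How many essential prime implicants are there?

[col 0] 00000*, 00001*, 00011*, 00100*, 00101*, 00110*, 00111*, 01010*, 01100*, 01110*, 01111*, 10001*, 10100*, 10101*, 10110*, 10111*, 11001*, 11011*, 11100*, 11101*, 11110*
[col 1] -0001*, -0100*, -0101*, -0110*, -0111*, -1100*, -1110*, 0-100*, 0-110*, 0-111*, 00-00*, 00-01*, 00-11*, 000-1*, 0000-*, 001-0*, 001-1*, 0010-*, 0011-*, 01-10, 011-0*, 0111-*, 1-001*, 1-100*, 1-101*, 1-110*, 10-01*, 101-0*, 101-1*, 1010-*, 1011-*, 11-01*, 110-1, 111-0*, 1110-*
[col 2] --100*, --110*, -0-01, -01-0*, -01-1*, -010-*, -011-*, -11-0*, 0-1-0*, 0-11-, 00--1, 00-0-, 001--*, 1--01, 1-1-0*, 1-10-, 101--*
[col 3] --1-0, -01--
Prime implicants: --1-0, -0-01, -01--, 0-11-, 00--1, 00-0-, 01-10, 1--01, 1-10-, 110-1
PI chart (minterm → PIs covering it):
  0 | 00-0-  (sole → essential)
  1 | -0-01,00--1,00-0-
  3 | 00--1  (sole → essential)
  4 | --1-0,-01--,00-0-
  6 | --1-0,-01--,0-11-
  7 | -01--,0-11-,00--1
  10 | 01-10  (sole → essential)
  12 | --1-0  (sole → essential)
  14 | --1-0,0-11-,01-10
  15 | 0-11-  (sole → essential)
  17 | -0-01,1--01
  20 | --1-0,-01--,1-10-
  21 | -0-01,-01--,1--01,1-10-
  22 | --1-0,-01--
  23 | -01--  (sole → essential)
  25 | 1--01,110-1
  27 | 110-1  (sole → essential)
  28 | --1-0,1-10-
  29 | 1--01,1-10-
  30 | --1-0  (sole → essential)
Essential prime implicants: --1-0, -01--, 0-11-, 00--1, 00-0-, 01-10, 110-1

7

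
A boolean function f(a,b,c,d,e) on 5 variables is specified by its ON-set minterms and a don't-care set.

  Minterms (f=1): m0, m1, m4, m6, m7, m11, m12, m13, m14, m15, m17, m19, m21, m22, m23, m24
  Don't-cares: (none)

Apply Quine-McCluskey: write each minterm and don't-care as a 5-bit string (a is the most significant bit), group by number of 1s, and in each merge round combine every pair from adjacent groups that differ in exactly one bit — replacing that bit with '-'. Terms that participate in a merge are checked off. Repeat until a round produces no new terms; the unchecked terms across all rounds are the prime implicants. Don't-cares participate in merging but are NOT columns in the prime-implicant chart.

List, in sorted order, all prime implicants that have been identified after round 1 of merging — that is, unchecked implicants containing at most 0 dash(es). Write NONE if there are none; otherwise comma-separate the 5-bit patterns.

[col 0] 00000*, 00001*, 00100*, 00110*, 00111*, 01011*, 01100*, 01101*, 01110*, 01111*, 10001*, 10011*, 10101*, 10110*, 10111*, 11000
[col 1] -0001, -0110*, -0111*, 0-100*, 0-110*, 0-111*, 00-00, 0000-, 001-0*, 0011-*, 01-11, 011-0*, 011-1*, 0110-*, 0111-*, 10-01*, 10-11*, 100-1*, 101-1*, 1011-*
[col 2] -011-, 0-1-0, 0-11-, 011--, 10--1
Prime implicants: -0001, -011-, 0-1-0, 0-11-, 00-00, 0000-, 01-11, 011--, 10--1, 11000

11000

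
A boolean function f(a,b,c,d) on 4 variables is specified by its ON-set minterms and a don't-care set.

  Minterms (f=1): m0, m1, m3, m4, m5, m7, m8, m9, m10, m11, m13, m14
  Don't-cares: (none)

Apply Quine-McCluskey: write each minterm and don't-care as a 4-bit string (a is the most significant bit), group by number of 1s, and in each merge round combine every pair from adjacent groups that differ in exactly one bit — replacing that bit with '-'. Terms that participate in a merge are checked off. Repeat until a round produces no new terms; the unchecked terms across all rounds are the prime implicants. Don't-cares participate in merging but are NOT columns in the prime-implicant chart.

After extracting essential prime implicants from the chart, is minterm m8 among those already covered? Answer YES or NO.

size-2^0 implicants → 0000(✓)  0001(✓)  0011(✓)  0100(✓)  0101(✓)  0111(✓)  1000(✓)  1001(✓)  1010(✓)  1011(✓)  1101(✓)  1110(✓)
size-2^1 implicants → -000(✓)  -001(✓)  -011(✓)  -101(✓)  0-00(✓)  0-01(✓)  0-11(✓)  00-1(✓)  000-(✓)  01-1(✓)  010-(✓)  1-01(✓)  1-10  10-0(✓)  10-1(✓)  100-(✓)  101-(✓)
size-2^2 implicants → --01  -0-1  -00-  0--1  0-0-  10--
Unchecked terms (primes): --01, -0-1, -00-, 0--1, 0-0-, 1-10, 10--
Minterm coverage:
  m0 ⊆ -00-,0-0-
  m1 ⊆ --01,-0-1,-00-,0--1,0-0-
  m3 ⊆ -0-1,0--1
  m4 ⊆ 0-0- [E]
  m5 ⊆ --01,0--1,0-0-
  m7 ⊆ 0--1 [E]
  m8 ⊆ -00-,10--
  m9 ⊆ --01,-0-1,-00-,10--
  m10 ⊆ 1-10,10--
  m11 ⊆ -0-1,10--
  m13 ⊆ --01 [E]
  m14 ⊆ 1-10 [E]
E = {--01, 0--1, 0-0-, 1-10}

NO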